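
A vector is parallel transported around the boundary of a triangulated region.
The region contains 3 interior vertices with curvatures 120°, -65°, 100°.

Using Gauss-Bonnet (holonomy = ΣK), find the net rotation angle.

Holonomy = total enclosed curvature = 120° + (-65°) + 100° = 155°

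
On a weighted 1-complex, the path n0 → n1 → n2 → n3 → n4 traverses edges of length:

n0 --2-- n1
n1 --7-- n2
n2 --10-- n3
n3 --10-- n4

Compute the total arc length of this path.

Arc length = 2 + 7 + 10 + 10 = 29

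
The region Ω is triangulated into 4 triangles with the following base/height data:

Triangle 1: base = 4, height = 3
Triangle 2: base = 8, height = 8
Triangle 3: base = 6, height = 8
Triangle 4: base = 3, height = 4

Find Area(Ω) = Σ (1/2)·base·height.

(1/2)×4×3 + (1/2)×8×8 + (1/2)×6×8 + (1/2)×3×4 = 68.0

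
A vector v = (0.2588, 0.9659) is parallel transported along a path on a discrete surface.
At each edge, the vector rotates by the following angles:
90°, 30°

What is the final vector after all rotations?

Total rotation: 90° + 30° = 120°. Final vector: (-0.9659, -0.2588)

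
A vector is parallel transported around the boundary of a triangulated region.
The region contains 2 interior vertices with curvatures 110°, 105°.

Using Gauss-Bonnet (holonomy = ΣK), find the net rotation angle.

Holonomy = total enclosed curvature = 110° + 105° = 215°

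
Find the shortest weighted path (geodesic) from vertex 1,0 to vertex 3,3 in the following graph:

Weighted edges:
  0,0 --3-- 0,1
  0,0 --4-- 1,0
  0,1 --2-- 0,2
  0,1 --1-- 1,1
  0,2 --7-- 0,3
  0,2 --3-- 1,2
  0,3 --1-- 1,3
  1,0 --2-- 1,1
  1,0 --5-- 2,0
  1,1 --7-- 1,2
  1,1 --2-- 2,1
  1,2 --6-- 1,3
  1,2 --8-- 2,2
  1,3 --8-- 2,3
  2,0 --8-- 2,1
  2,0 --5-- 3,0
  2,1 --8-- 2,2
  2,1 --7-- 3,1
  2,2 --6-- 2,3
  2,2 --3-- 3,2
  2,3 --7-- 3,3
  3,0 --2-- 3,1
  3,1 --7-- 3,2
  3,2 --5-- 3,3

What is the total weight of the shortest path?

Shortest path: 1,0 → 1,1 → 2,1 → 2,2 → 3,2 → 3,3, total weight = 20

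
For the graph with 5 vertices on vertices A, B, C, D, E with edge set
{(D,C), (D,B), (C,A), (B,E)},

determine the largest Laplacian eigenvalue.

Degrees: deg(A) = 1, deg(B) = 2, deg(C) = 2, deg(D) = 2, deg(E) = 1.
L = D − A with rows/columns ordered (A, B, C, D, E):
  [ 1,  0, -1,  0,  0]
  [ 0,  2,  0, -1, -1]
  [-1,  0,  2, -1,  0]
  [ 0, -1, -1,  2,  0]
  [ 0, -1,  0,  0,  1]
Characteristic polynomial: det(λI − L) = λ(λ² − 3λ + 1)(λ² − 5λ + 5).
Roots: λ = 0; (λ² − 3λ + 1) = 0 ⇒ λ = (3 ± √5)/2 ≈ 0.382, 2.618; (λ² − 5λ + 5) = 0 ⇒ λ = (5 ± √5)/2 ≈ 1.382, 3.618.
(Check: the roots sum (with multiplicity) to 8, matching trace L = Σdeg = 2·4 = 8.)
Laplacian eigenvalues: [0.0, 0.382, 1.382, 2.618, 3.618]. Largest eigenvalue (spectral radius) = 3.618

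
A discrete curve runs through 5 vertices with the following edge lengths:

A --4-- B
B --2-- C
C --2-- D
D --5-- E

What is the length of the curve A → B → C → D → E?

Arc length = 4 + 2 + 2 + 5 = 13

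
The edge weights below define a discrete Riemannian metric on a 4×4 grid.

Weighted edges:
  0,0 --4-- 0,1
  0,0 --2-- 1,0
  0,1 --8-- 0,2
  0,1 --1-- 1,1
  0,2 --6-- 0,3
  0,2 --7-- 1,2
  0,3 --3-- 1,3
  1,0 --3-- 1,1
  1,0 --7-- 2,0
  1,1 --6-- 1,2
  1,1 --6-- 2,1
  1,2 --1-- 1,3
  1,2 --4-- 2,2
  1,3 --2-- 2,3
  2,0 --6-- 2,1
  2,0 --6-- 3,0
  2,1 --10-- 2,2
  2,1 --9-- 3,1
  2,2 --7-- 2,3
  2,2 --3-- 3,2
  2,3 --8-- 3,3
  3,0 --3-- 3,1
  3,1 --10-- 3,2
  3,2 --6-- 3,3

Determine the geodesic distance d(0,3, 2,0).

Shortest path: 0,3 → 1,3 → 1,2 → 1,1 → 1,0 → 2,0, total weight = 20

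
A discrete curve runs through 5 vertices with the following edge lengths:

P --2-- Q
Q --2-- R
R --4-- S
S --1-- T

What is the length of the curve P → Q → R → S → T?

Arc length = 2 + 2 + 4 + 1 = 9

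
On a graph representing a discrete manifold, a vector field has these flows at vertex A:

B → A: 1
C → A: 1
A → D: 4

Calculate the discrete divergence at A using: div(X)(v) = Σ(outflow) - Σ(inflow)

Divergence = sum of outgoing flows = (-1) + (-1) + 4 = 2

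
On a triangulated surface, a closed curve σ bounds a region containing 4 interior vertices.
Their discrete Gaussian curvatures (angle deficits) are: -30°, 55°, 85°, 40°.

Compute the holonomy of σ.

Holonomy = total enclosed curvature = (-30°) + 55° + 85° + 40° = 150°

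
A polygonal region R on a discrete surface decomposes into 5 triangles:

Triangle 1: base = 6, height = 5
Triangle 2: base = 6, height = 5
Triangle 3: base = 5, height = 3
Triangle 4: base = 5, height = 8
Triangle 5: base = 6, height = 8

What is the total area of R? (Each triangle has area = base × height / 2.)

(1/2)×6×5 + (1/2)×6×5 + (1/2)×5×3 + (1/2)×5×8 + (1/2)×6×8 = 81.5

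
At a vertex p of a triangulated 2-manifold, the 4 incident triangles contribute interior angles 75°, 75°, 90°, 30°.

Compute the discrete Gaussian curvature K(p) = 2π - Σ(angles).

Sum of angles = 270°. K = 360° - 270° = 90°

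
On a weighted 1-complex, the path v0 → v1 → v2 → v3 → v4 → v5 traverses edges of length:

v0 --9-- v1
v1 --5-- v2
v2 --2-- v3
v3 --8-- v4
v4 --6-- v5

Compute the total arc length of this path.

Arc length = 9 + 5 + 2 + 8 + 6 = 30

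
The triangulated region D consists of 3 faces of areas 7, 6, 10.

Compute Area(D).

7 + 6 + 10 = 23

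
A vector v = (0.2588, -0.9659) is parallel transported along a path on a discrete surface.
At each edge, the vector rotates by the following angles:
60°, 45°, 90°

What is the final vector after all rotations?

Total rotation: 60° + 45° + 90° = 195° ≡ -165° (mod 360°). Final vector: (-0.5000, 0.8660)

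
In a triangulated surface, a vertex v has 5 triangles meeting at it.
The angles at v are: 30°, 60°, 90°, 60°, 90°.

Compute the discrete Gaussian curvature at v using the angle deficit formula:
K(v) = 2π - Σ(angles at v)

Sum of angles = 330°. K = 360° - 330° = 30°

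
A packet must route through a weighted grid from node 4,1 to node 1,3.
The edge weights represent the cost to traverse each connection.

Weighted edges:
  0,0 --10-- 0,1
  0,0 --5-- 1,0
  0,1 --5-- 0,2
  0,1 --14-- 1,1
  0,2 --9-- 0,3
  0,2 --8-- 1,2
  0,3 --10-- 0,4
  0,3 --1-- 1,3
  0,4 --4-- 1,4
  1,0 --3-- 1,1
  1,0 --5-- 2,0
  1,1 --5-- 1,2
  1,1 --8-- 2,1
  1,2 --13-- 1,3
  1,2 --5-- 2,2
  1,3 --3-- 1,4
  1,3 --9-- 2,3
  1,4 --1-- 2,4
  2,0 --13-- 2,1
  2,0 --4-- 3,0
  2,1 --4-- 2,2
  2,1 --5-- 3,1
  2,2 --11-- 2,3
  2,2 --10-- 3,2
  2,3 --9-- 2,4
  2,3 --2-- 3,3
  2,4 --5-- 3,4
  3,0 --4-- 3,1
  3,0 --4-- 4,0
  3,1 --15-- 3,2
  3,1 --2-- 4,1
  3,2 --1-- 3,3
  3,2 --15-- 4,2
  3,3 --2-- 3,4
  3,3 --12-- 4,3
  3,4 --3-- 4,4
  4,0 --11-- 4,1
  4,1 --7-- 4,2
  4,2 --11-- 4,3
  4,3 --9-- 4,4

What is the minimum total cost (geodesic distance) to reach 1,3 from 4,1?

Shortest path: 4,1 → 3,1 → 2,1 → 2,2 → 1,2 → 1,3, total weight = 29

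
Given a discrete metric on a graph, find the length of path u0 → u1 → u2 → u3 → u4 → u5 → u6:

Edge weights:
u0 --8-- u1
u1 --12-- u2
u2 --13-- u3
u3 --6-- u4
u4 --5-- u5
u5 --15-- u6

Arc length = 8 + 12 + 13 + 6 + 5 + 15 = 59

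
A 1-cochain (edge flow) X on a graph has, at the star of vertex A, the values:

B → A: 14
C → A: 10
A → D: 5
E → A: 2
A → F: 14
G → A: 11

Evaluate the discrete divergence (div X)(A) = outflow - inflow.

Divergence = sum of outgoing flows = (-14) + (-10) + 5 + (-2) + 14 + (-11) = -18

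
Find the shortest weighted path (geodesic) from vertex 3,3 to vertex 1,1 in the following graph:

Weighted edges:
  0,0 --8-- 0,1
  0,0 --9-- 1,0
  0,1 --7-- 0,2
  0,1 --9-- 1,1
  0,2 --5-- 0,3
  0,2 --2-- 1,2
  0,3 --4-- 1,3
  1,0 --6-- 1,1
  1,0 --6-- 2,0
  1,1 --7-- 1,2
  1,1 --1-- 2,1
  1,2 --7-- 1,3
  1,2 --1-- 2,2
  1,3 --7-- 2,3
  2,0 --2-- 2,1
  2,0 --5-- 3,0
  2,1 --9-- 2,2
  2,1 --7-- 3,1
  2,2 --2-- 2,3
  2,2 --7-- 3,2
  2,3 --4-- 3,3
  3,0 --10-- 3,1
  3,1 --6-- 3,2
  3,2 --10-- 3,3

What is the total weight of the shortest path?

Shortest path: 3,3 → 2,3 → 2,2 → 1,2 → 1,1, total weight = 14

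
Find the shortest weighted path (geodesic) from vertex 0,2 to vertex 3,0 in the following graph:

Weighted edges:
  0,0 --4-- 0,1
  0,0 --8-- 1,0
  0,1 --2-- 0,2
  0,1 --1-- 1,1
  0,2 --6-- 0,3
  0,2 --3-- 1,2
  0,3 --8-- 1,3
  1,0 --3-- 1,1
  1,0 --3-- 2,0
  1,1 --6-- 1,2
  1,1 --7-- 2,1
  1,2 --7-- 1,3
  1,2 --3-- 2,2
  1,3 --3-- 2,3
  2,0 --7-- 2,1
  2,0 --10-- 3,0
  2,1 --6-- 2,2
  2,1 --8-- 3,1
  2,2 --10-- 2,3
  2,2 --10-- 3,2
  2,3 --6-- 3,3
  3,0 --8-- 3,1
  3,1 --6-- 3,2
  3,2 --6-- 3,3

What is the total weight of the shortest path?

Shortest path: 0,2 → 0,1 → 1,1 → 1,0 → 2,0 → 3,0, total weight = 19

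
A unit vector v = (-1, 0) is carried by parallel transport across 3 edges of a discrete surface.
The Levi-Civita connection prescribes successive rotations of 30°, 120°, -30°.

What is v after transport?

Total rotation: 30° + 120° + (-30°) = 120°. Final vector: (0.5000, -0.8660)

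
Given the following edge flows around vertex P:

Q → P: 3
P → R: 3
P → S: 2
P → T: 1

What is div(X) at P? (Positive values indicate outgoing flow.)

Divergence = sum of outgoing flows = (-3) + 3 + 2 + 1 = 3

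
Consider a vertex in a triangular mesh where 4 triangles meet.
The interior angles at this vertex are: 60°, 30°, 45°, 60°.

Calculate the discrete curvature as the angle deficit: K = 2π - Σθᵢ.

Sum of angles = 195°. K = 360° - 195° = 165° = 11π/12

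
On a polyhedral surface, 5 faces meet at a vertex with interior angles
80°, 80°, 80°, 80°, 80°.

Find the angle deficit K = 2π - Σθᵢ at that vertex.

Sum of angles = 400°. K = 360° - 400° = -40°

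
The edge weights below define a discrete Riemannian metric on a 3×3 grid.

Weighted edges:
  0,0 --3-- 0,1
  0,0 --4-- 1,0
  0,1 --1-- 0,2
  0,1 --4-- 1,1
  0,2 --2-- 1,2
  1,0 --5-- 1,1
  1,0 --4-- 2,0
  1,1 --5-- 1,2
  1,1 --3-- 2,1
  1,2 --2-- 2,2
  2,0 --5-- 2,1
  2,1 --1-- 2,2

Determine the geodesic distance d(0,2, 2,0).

Shortest path: 0,2 → 1,2 → 2,2 → 2,1 → 2,0, total weight = 10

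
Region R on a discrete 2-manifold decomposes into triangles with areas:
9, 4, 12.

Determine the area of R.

9 + 4 + 12 = 25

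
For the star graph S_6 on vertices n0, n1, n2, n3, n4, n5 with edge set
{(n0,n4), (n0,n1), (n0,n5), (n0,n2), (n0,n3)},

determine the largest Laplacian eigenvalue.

The star S_6 is the complete bipartite graph K_{1,5} (one hub of degree 5, 5 leaves of degree 1). The Laplacian spectrum of K_{p,q} is 0, p (multiplicity q−1), q (multiplicity p−1), p+q. With p = 1, q = 5: 0 once, 1 with multiplicity 4, and 6 once. (Check: trace L = sum of degrees = 10 = 4·1 + 6.)
Laplacian eigenvalues: [0.0, 1.0, 1.0, 1.0, 1.0, 6.0]. Largest eigenvalue (spectral radius) = 6.0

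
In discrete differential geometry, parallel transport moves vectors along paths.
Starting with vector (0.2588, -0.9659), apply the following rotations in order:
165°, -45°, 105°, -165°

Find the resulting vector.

Total rotation: 165° + (-45°) + 105° + (-165°) = 60°. Final vector: (0.9659, -0.2588)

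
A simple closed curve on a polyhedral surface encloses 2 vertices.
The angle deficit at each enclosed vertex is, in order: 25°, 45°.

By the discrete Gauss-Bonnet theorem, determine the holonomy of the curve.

Holonomy = total enclosed curvature = 25° + 45° = 70°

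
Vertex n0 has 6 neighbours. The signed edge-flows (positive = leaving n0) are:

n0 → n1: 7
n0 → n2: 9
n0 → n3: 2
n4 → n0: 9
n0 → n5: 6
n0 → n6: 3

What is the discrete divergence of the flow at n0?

Divergence = sum of outgoing flows = 7 + 9 + 2 + (-9) + 6 + 3 = 18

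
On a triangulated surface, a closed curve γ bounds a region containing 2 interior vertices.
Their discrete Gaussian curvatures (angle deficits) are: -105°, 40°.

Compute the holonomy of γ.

Holonomy = total enclosed curvature = (-105°) + 40° = -65°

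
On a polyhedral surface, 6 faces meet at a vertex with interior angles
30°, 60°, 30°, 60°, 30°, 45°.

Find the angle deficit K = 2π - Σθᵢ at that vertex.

Sum of angles = 255°. K = 360° - 255° = 105°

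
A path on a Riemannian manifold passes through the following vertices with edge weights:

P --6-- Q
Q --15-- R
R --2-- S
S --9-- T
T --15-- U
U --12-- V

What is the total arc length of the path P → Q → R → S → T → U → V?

Arc length = 6 + 15 + 2 + 9 + 15 + 12 = 59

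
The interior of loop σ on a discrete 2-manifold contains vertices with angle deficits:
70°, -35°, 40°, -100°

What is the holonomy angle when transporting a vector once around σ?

Holonomy = total enclosed curvature = 70° + (-35°) + 40° + (-100°) = -25°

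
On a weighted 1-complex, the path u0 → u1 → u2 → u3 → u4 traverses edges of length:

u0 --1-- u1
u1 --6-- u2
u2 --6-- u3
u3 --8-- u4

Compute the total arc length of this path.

Arc length = 1 + 6 + 6 + 8 = 21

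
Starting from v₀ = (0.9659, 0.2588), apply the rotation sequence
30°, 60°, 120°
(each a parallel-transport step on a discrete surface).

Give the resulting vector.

Total rotation: 30° + 60° + 120° = 210° ≡ -150° (mod 360°). Final vector: (-0.7071, -0.7071)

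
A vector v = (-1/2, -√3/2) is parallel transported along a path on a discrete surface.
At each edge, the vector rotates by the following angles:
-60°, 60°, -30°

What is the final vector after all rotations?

Total rotation: (-60°) + 60° + (-30°) = -30°. Final vector: (-0.8660, -0.5000)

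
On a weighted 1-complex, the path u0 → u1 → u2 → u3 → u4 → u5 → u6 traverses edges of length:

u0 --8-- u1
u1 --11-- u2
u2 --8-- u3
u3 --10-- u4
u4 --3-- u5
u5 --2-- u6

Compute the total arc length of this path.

Arc length = 8 + 11 + 8 + 10 + 3 + 2 = 42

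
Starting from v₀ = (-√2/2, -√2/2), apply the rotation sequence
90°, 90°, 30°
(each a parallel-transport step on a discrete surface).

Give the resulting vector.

Total rotation: 90° + 90° + 30° = 210° ≡ -150° (mod 360°). Final vector: (0.2588, 0.9659)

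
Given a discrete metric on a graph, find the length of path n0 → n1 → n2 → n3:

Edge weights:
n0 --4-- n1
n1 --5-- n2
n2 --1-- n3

Arc length = 4 + 5 + 1 = 10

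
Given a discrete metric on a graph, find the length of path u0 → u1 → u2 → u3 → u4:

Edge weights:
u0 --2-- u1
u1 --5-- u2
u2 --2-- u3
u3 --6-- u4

Arc length = 2 + 5 + 2 + 6 = 15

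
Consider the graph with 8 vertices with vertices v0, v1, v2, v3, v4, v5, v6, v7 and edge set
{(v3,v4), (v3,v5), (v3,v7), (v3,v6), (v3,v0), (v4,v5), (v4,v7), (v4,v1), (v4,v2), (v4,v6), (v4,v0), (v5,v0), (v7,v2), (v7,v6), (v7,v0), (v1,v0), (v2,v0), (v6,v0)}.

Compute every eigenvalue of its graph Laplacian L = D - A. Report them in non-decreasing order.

Degrees: deg(v0) = 7, deg(v1) = 2, deg(v2) = 3, deg(v3) = 5, deg(v4) = 7, deg(v5) = 3, deg(v6) = 4, deg(v7) = 5.
L = D − A with rows/columns ordered (v0, v1, v2, v3, v4, v5, v6, v7):
  [ 7, -1, -1, -1, -1, -1, -1, -1]
  [-1,  2,  0,  0, -1,  0,  0,  0]
  [-1,  0,  3,  0, -1,  0,  0, -1]
  [-1,  0,  0,  5, -1, -1, -1, -1]
  [-1, -1, -1, -1,  7, -1, -1, -1]
  [-1,  0,  0, -1, -1,  3,  0,  0]
  [-1,  0,  0, -1, -1,  0,  4, -1]
  [-1,  0, -1, -1, -1,  0, -1,  5]
Characteristic polynomial: det(λI − L) = λ(λ − 2)(λ² − 9λ + 17)(λ² − 9λ + 19)(λ − 8)².
Roots: λ = 0; (λ − 2) = 0 ⇒ λ = 2; (λ² − 9λ + 17) = 0 ⇒ λ = (9 ± √13)/2 ≈ 2.6972, 6.3028; (λ² − 9λ + 19) = 0 ⇒ λ = (9 ± √5)/2 ≈ 3.382, 5.618; (λ − 8) = 0 ⇒ λ = 8 (multiplicity 2).
(Check: the roots sum (with multiplicity) to 36, matching trace L = Σdeg = 2·18 = 36.)
Laplacian eigenvalues (increasing order): [0.0, 2.0, 2.6972, 3.382, 5.618, 6.3028, 8.0, 8.0]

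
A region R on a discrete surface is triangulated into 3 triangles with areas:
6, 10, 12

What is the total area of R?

6 + 10 + 12 = 28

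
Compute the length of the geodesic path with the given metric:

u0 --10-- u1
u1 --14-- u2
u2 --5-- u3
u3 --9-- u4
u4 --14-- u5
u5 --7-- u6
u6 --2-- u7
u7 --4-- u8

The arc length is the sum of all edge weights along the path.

Arc length = 10 + 14 + 5 + 9 + 14 + 7 + 2 + 4 = 65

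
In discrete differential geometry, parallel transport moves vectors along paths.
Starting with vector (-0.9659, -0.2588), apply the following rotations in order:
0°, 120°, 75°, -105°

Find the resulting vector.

Total rotation: 0° + 120° + 75° + (-105°) = 90°. Final vector: (0.2588, -0.9659)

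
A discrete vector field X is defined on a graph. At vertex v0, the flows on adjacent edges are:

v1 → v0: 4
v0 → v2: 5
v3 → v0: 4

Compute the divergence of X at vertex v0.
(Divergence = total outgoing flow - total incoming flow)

Divergence = sum of outgoing flows = (-4) + 5 + (-4) = -3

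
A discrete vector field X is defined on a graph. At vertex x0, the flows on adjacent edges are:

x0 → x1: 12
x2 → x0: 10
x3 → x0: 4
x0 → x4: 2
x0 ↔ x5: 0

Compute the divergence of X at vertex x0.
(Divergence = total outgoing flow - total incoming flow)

Divergence = sum of outgoing flows = 12 + (-10) + (-4) + 2 + 0 = 0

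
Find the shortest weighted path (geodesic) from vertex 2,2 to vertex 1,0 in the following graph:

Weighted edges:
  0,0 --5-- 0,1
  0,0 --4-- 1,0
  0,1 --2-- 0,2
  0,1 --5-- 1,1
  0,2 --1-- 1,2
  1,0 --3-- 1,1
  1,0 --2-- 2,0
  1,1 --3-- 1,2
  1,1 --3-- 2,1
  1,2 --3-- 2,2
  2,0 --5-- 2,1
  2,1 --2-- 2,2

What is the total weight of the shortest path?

Shortest path: 2,2 → 2,1 → 1,1 → 1,0, total weight = 8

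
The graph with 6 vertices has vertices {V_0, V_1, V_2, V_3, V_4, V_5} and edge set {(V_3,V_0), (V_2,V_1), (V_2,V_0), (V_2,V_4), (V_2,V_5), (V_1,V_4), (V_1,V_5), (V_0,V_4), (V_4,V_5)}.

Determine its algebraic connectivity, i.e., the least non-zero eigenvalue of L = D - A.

Degrees: deg(V_0) = 3, deg(V_1) = 3, deg(V_2) = 4, deg(V_3) = 1, deg(V_4) = 4, deg(V_5) = 3.
L = D − A with rows/columns ordered (V_0, V_1, V_2, V_3, V_4, V_5):
  [ 3,  0, -1, -1, -1,  0]
  [ 0,  3, -1,  0, -1, -1]
  [-1, -1,  4,  0, -1, -1]
  [-1,  0,  0,  1,  0,  0]
  [-1, -1, -1,  0,  4, -1]
  [ 0, -1, -1,  0, -1,  3]
Characteristic polynomial: det(λI − L) = λ(λ² − 6λ + 4)(λ − 3)(λ − 4)(λ − 5).
Roots: λ = 0; (λ² − 6λ + 4) = 0 ⇒ λ = 3 ± √5 ≈ 0.7639, 5.2361; (λ − 3) = 0 ⇒ λ = 3; (λ − 4) = 0 ⇒ λ = 4; (λ − 5) = 0 ⇒ λ = 5.
(Check: the roots sum (with multiplicity) to 18, matching trace L = Σdeg = 2·9 = 18.)
Laplacian eigenvalues: [0.0, 0.7639, 3.0, 4.0, 5.0, 5.2361]. Algebraic connectivity (smallest non-zero eigenvalue) = 0.7639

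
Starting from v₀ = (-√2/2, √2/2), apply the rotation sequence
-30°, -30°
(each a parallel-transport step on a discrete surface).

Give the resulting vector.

Total rotation: (-30°) + (-30°) = -60°. Final vector: (0.2588, 0.9659)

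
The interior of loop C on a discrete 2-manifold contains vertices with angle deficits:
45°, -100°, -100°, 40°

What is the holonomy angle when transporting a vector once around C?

Holonomy = total enclosed curvature = 45° + (-100°) + (-100°) + 40° = -115°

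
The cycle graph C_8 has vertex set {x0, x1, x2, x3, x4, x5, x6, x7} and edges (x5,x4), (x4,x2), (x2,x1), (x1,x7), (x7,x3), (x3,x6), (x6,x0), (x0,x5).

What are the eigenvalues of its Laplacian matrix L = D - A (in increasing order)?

The cycle graph C_n has Laplacian eigenvalues λ_k = 2 − 2cos(2πk/n), k = 0, 1, …, n−1. Here n = 8:
k=0: 2 − 2cos(0) = 0.0; k=1: 2 − 2cos(π/4) = 0.5858; k=2: 2 − 2cos(π/2) = 2.0; k=3: 2 − 2cos(3π/4) = 3.4142; k=4: 2 − 2cos(π) = 4.0; k=5: 2 − 2cos(5π/4) = 3.4142; k=6: 2 − 2cos(3π/2) = 2.0; k=7: 2 − 2cos(7π/4) = 0.5858.
Laplacian eigenvalues (increasing order): [0.0, 0.5858, 0.5858, 2.0, 2.0, 3.4142, 3.4142, 4.0]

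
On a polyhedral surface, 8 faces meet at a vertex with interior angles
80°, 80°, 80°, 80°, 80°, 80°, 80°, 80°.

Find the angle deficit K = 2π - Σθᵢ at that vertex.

Sum of angles = 640°. K = 360° - 640° = -280°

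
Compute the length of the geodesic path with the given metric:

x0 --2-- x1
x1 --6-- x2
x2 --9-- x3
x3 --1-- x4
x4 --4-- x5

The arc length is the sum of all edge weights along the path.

Arc length = 2 + 6 + 9 + 1 + 4 = 22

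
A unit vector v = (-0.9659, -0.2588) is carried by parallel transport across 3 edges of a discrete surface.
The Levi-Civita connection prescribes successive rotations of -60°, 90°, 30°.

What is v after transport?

Total rotation: (-60°) + 90° + 30° = 60°. Final vector: (-0.2588, -0.9659)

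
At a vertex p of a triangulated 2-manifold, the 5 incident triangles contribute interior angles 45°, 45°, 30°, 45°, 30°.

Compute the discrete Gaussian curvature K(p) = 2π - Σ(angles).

Sum of angles = 195°. K = 360° - 195° = 165°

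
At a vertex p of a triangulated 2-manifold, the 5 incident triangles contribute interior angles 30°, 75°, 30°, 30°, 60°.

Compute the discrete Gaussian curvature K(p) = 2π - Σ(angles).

Sum of angles = 225°. K = 360° - 225° = 135°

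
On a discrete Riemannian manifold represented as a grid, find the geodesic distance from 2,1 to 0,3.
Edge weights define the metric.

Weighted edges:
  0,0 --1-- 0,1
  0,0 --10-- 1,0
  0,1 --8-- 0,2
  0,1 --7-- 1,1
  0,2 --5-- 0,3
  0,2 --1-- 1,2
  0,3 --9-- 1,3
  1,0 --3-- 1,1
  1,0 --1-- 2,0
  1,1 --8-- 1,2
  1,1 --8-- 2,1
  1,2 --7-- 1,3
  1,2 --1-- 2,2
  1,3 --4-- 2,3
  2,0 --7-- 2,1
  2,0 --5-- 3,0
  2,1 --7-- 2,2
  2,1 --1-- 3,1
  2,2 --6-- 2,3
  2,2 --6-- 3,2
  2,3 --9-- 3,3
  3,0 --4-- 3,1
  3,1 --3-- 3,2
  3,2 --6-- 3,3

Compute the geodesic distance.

Shortest path: 2,1 → 2,2 → 1,2 → 0,2 → 0,3, total weight = 14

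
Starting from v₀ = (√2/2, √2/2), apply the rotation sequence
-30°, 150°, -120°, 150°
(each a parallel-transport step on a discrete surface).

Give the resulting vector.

Total rotation: (-30°) + 150° + (-120°) + 150° = 150°. Final vector: (-0.9659, -0.2588)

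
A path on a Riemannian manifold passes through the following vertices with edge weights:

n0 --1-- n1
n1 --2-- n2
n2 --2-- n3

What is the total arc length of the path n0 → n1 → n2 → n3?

Arc length = 1 + 2 + 2 = 5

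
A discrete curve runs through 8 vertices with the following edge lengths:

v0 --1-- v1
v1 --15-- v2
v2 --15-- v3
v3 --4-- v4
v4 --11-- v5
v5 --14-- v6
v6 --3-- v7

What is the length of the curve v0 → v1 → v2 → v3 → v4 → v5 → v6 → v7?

Arc length = 1 + 15 + 15 + 4 + 11 + 14 + 3 = 63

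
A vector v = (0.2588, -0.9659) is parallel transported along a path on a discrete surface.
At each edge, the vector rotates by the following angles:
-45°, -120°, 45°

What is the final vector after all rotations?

Total rotation: (-45°) + (-120°) + 45° = -120°. Final vector: (-0.9659, 0.2588)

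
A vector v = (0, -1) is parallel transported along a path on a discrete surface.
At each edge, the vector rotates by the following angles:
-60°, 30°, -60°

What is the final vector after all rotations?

Total rotation: (-60°) + 30° + (-60°) = -90°. Final vector: (-1, 0)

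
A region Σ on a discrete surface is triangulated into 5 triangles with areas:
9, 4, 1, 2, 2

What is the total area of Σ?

9 + 4 + 1 + 2 + 2 = 18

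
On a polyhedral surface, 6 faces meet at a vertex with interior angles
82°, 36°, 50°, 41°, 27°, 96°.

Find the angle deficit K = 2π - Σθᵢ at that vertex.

Sum of angles = 332°. K = 360° - 332° = 28° = 7π/45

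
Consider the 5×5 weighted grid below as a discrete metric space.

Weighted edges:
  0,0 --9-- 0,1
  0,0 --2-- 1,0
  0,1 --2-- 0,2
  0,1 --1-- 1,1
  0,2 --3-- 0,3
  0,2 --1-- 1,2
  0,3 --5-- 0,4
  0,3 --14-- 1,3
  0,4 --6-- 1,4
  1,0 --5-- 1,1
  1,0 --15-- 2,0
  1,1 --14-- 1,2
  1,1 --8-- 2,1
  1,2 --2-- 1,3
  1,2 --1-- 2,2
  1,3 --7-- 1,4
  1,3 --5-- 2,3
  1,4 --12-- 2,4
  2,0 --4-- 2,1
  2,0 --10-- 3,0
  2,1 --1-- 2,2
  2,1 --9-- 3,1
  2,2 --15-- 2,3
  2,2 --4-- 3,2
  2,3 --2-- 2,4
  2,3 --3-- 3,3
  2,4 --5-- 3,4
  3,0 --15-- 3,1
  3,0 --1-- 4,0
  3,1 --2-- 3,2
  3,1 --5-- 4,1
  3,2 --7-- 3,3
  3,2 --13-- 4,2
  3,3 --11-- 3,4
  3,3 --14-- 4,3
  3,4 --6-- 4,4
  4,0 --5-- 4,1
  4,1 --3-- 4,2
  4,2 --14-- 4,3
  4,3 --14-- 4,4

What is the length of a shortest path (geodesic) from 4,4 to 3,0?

Shortest path: 4,4 → 3,4 → 2,4 → 2,3 → 1,3 → 1,2 → 2,2 → 2,1 → 2,0 → 3,0, total weight = 36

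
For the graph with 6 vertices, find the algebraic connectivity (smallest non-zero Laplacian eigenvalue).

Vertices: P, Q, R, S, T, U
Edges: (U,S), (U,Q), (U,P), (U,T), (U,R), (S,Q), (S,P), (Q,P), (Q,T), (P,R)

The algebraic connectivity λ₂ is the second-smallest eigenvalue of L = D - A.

Degrees: deg(P) = 4, deg(Q) = 4, deg(R) = 2, deg(S) = 3, deg(T) = 2, deg(U) = 5.
L = D − A with rows/columns ordered (P, Q, R, S, T, U):
  [ 4, -1, -1, -1,  0, -1]
  [-1,  4,  0, -1, -1, -1]
  [-1,  0,  2,  0,  0, -1]
  [-1, -1,  0,  3,  0, -1]
  [ 0, -1,  0,  0,  2, -1]
  [-1, -1, -1, -1, -1,  5]
Characteristic polynomial: det(λI − L) = λ(λ² − 7λ + 9)(λ² − 7λ + 11)(λ − 6).
Roots: λ = 0; (λ² − 7λ + 9) = 0 ⇒ λ = (7 ± √13)/2 ≈ 1.6972, 5.3028; (λ² − 7λ + 11) = 0 ⇒ λ = (7 ± √5)/2 ≈ 2.382, 4.618; (λ − 6) = 0 ⇒ λ = 6.
(Check: the roots sum (with multiplicity) to 20, matching trace L = Σdeg = 2·10 = 20.)
Laplacian eigenvalues: [0.0, 1.6972, 2.382, 4.618, 5.3028, 6.0]. Algebraic connectivity (smallest non-zero eigenvalue) = 1.6972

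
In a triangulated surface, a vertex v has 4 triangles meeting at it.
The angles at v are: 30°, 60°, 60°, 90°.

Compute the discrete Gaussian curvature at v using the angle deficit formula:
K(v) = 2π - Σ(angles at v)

Sum of angles = 240°. K = 360° - 240° = 120°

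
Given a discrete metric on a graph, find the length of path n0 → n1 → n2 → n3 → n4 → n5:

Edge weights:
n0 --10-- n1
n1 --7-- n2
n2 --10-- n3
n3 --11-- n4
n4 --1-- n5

Arc length = 10 + 7 + 10 + 11 + 1 = 39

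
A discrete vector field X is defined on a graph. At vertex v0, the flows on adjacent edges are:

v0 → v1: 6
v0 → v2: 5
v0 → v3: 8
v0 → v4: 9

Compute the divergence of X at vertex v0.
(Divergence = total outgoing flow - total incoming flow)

Divergence = sum of outgoing flows = 6 + 5 + 8 + 9 = 28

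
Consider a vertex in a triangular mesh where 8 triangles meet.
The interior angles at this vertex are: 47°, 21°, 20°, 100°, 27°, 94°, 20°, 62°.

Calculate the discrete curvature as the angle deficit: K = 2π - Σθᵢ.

Sum of angles = 391°. K = 360° - 391° = -31° = -31π/180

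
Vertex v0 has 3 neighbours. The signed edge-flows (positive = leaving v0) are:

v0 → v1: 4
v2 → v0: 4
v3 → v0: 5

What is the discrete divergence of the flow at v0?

Divergence = sum of outgoing flows = 4 + (-4) + (-5) = -5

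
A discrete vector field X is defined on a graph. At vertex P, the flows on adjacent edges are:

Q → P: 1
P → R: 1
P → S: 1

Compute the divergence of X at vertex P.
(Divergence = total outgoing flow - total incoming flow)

Divergence = sum of outgoing flows = (-1) + 1 + 1 = 1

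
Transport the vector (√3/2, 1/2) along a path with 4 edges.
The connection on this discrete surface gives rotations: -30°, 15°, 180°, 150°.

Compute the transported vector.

Total rotation: (-30°) + 15° + 180° + 150° = 315° ≡ -45° (mod 360°). Final vector: (0.9659, -0.2588)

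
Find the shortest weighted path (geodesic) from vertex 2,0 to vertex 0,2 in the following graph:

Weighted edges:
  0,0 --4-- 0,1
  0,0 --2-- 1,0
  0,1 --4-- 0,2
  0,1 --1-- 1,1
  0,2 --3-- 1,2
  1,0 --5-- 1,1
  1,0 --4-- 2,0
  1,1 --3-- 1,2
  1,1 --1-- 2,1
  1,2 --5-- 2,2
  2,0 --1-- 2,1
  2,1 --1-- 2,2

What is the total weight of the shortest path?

Shortest path: 2,0 → 2,1 → 1,1 → 0,1 → 0,2, total weight = 7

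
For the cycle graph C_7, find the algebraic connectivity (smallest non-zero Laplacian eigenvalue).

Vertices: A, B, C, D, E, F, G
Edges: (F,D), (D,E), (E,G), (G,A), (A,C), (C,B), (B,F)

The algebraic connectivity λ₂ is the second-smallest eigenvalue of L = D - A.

The cycle graph C_n has Laplacian eigenvalues λ_k = 2 − 2cos(2πk/n), k = 0, 1, …, n−1. Here n = 7:
k=0: 2 − 2cos(0) = 0.0; k=1: 2 − 2cos(2π/7) = 0.753; k=2: 2 − 2cos(4π/7) = 2.445; k=3: 2 − 2cos(6π/7) = 3.8019; k=4: 2 − 2cos(8π/7) = 3.8019; k=5: 2 − 2cos(10π/7) = 2.445; k=6: 2 − 2cos(12π/7) = 0.753.
Laplacian eigenvalues: [0.0, 0.753, 0.753, 2.445, 2.445, 3.8019, 3.8019]. Algebraic connectivity (smallest non-zero eigenvalue) = 0.753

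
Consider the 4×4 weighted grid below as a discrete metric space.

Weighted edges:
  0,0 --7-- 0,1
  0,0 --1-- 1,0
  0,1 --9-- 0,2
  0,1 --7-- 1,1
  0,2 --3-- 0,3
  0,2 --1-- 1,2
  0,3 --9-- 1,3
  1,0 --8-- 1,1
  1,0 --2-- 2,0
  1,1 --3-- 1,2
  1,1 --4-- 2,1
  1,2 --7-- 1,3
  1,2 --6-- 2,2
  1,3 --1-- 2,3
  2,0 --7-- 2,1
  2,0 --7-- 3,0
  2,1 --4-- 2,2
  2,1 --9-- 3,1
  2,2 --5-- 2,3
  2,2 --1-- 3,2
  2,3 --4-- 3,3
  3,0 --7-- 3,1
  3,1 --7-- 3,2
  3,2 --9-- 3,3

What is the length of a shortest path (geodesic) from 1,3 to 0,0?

Shortest path: 1,3 → 1,2 → 1,1 → 1,0 → 0,0, total weight = 19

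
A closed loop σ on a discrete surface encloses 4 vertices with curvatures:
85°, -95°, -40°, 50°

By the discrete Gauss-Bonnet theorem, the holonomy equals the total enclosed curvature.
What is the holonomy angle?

Holonomy = total enclosed curvature = 85° + (-95°) + (-40°) + 50° = 0°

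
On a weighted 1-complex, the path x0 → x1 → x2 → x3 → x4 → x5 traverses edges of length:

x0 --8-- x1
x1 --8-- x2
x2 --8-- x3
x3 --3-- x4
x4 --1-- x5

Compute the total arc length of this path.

Arc length = 8 + 8 + 8 + 3 + 1 = 28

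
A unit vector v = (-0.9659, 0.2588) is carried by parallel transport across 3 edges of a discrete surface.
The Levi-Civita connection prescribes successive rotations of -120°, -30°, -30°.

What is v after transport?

Total rotation: (-120°) + (-30°) + (-30°) = -180° ≡ 180° (mod 360°). Final vector: (0.9659, -0.2588)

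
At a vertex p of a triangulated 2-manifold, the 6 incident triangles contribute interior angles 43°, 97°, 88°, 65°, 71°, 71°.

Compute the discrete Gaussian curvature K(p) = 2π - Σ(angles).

Sum of angles = 435°. K = 360° - 435° = -75° = -5π/12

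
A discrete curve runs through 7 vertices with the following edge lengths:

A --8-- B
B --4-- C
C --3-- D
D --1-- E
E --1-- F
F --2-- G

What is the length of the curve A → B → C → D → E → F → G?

Arc length = 8 + 4 + 3 + 1 + 1 + 2 = 19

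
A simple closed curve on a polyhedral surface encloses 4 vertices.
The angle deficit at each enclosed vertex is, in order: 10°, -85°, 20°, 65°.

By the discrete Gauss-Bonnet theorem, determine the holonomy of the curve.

Holonomy = total enclosed curvature = 10° + (-85°) + 20° + 65° = 10°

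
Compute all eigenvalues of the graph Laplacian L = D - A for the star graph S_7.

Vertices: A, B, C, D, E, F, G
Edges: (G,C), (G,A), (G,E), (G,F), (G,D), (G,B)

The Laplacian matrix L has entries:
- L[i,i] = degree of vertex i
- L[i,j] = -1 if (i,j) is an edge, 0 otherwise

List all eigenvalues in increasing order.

The star S_7 is the complete bipartite graph K_{1,6} (one hub of degree 6, 6 leaves of degree 1). The Laplacian spectrum of K_{p,q} is 0, p (multiplicity q−1), q (multiplicity p−1), p+q. With p = 1, q = 6: 0 once, 1 with multiplicity 5, and 7 once. (Check: trace L = sum of degrees = 12 = 5·1 + 7.)
Laplacian eigenvalues (increasing order): [0.0, 1.0, 1.0, 1.0, 1.0, 1.0, 7.0]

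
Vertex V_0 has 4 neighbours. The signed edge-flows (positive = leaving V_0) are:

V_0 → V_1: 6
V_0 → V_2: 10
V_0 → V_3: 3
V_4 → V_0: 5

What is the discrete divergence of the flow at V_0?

Divergence = sum of outgoing flows = 6 + 10 + 3 + (-5) = 14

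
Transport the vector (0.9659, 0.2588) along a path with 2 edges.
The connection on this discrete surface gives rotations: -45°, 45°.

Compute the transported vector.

Total rotation: (-45°) + 45° = 0°. Final vector: (0.9659, 0.2588)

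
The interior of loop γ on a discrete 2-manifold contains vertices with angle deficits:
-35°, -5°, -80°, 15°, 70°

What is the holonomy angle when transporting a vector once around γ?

Holonomy = total enclosed curvature = (-35°) + (-5°) + (-80°) + 15° + 70° = -35°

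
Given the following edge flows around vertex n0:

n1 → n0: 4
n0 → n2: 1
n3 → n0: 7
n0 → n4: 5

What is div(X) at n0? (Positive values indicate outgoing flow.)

Divergence = sum of outgoing flows = (-4) + 1 + (-7) + 5 = -5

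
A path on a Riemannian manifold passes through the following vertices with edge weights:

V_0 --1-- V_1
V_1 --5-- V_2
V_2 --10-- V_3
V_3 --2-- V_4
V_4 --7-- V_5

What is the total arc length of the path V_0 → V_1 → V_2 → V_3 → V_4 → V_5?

Arc length = 1 + 5 + 10 + 2 + 7 = 25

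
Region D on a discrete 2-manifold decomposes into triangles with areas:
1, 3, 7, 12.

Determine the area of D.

1 + 3 + 7 + 12 = 23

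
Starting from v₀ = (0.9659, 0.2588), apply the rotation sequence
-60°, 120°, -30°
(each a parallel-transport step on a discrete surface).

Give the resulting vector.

Total rotation: (-60°) + 120° + (-30°) = 30°. Final vector: (0.7071, 0.7071)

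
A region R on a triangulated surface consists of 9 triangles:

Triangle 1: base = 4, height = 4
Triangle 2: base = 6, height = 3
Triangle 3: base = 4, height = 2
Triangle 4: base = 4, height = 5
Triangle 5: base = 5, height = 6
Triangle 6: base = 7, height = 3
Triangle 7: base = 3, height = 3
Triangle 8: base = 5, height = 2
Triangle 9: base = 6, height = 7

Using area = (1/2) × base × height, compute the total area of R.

(1/2)×4×4 + (1/2)×6×3 + (1/2)×4×2 + (1/2)×4×5 + (1/2)×5×6 + (1/2)×7×3 + (1/2)×3×3 + (1/2)×5×2 + (1/2)×6×7 = 87.0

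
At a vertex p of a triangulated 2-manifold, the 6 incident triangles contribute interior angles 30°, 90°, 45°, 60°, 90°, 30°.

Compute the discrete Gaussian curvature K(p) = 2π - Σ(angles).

Sum of angles = 345°. K = 360° - 345° = 15°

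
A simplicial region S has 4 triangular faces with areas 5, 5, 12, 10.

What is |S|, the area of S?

5 + 5 + 12 + 10 = 32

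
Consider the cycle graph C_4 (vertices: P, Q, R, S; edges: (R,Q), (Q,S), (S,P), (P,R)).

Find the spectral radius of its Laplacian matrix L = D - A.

The cycle graph C_n has Laplacian eigenvalues λ_k = 2 − 2cos(2πk/n), k = 0, 1, …, n−1. Here n = 4:
k=0: 2 − 2cos(0) = 0.0; k=1: 2 − 2cos(π/2) = 2.0; k=2: 2 − 2cos(π) = 4.0; k=3: 2 − 2cos(3π/2) = 2.0.
Laplacian eigenvalues: [0.0, 2.0, 2.0, 4.0]. Largest eigenvalue (spectral radius) = 4.0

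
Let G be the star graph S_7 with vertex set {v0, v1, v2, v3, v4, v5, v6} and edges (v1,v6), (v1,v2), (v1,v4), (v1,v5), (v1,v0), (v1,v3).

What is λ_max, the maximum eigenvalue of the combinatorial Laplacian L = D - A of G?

The star S_7 is the complete bipartite graph K_{1,6} (one hub of degree 6, 6 leaves of degree 1). The Laplacian spectrum of K_{p,q} is 0, p (multiplicity q−1), q (multiplicity p−1), p+q. With p = 1, q = 6: 0 once, 1 with multiplicity 5, and 7 once. (Check: trace L = sum of degrees = 12 = 5·1 + 7.)
Laplacian eigenvalues: [0.0, 1.0, 1.0, 1.0, 1.0, 1.0, 7.0]. Largest eigenvalue (spectral radius) = 7.0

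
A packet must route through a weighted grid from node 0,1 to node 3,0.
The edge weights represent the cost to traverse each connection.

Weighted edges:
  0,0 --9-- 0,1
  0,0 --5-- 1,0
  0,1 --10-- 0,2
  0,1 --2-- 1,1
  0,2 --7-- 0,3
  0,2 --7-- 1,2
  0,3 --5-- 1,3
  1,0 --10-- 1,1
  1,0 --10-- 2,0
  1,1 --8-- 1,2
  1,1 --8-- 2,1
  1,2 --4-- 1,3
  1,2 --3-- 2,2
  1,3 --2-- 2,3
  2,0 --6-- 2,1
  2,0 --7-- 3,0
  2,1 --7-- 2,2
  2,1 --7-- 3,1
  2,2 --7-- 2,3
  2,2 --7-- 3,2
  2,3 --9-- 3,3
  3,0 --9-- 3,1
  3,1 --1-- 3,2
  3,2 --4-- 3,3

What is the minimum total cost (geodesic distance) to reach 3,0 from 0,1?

Shortest path: 0,1 → 1,1 → 2,1 → 2,0 → 3,0, total weight = 23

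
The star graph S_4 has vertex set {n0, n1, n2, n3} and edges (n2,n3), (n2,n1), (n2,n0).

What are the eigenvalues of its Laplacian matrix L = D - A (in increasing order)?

The star S_4 is the complete bipartite graph K_{1,3} (one hub of degree 3, 3 leaves of degree 1). The Laplacian spectrum of K_{p,q} is 0, p (multiplicity q−1), q (multiplicity p−1), p+q. With p = 1, q = 3: 0 once, 1 with multiplicity 2, and 4 once. (Check: trace L = sum of degrees = 6 = 2·1 + 4.)
Laplacian eigenvalues (increasing order): [0.0, 1.0, 1.0, 4.0]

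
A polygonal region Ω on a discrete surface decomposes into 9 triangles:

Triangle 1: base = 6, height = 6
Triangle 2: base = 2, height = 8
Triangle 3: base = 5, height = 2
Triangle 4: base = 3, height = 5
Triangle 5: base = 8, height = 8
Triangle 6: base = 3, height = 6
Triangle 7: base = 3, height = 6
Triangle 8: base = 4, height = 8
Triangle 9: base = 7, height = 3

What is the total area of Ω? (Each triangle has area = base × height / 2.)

(1/2)×6×6 + (1/2)×2×8 + (1/2)×5×2 + (1/2)×3×5 + (1/2)×8×8 + (1/2)×3×6 + (1/2)×3×6 + (1/2)×4×8 + (1/2)×7×3 = 115.0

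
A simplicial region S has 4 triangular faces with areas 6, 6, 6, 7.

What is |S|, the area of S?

6 + 6 + 6 + 7 = 25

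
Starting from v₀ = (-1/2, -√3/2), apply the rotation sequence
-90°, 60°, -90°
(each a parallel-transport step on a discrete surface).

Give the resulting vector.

Total rotation: (-90°) + 60° + (-90°) = -120°. Final vector: (-0.5000, 0.8660)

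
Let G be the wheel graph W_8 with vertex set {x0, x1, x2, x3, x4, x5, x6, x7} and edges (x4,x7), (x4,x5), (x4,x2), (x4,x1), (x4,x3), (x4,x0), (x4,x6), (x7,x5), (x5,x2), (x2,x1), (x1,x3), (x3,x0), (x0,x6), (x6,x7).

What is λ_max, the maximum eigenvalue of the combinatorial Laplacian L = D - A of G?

The wheel W_8 is the join K_1 ∨ C_7 (a hub joined to every vertex of a cycle of length 7). For a join G ∨ H (G on p vertices, H on q vertices) the Laplacian spectrum is 0, p+q, the eigenvalues of L(G) other than one 0 each shifted by +q, and the eigenvalues of L(H) other than one 0 each shifted by +p. With G = K_1 (p = 1, nothing left after dropping its 0) and H = C_7 (q = 7, eigenvalues 2 − 2cos(2πk/7), k = 0, …, 6; drop k = 0), the spectrum of W_8 is 0, 8, and 1 + (2 − 2cos(2πk/7)) = 3 − 2cos(2πk/7) for k = 1, …, 6:
k=1: 3 − 2cos(2π/7) = 1.753; k=2: 3 − 2cos(4π/7) = 3.445; k=3: 3 − 2cos(6π/7) = 4.8019; k=4: 3 − 2cos(8π/7) = 4.8019; k=5: 3 − 2cos(10π/7) = 3.445; k=6: 3 − 2cos(12π/7) = 1.753.
Laplacian eigenvalues: [0.0, 1.753, 1.753, 3.445, 3.445, 4.8019, 4.8019, 8.0]. Largest eigenvalue (spectral radius) = 8.0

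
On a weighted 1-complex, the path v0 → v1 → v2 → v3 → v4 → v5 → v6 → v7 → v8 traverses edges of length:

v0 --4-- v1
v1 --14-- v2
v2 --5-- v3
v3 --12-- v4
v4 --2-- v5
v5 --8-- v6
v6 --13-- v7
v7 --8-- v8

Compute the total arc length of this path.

Arc length = 4 + 14 + 5 + 12 + 2 + 8 + 13 + 8 = 66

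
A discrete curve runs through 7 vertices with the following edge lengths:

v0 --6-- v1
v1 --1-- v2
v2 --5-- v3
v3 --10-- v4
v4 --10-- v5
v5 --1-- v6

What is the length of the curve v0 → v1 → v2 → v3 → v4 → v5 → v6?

Arc length = 6 + 1 + 5 + 10 + 10 + 1 = 33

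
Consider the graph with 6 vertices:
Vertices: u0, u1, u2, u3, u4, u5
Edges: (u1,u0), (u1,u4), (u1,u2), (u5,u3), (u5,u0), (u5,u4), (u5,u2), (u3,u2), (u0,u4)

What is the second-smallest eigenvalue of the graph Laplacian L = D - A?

Degrees: deg(u0) = 3, deg(u1) = 3, deg(u2) = 3, deg(u3) = 2, deg(u4) = 3, deg(u5) = 4.
L = D − A with rows/columns ordered (u0, u1, u2, u3, u4, u5):
  [ 3, -1,  0,  0, -1, -1]
  [-1,  3, -1,  0, -1,  0]
  [ 0, -1,  3, -1,  0, -1]
  [ 0,  0, -1,  2,  0, -1]
  [-1, -1,  0,  0,  3, -1]
  [-1,  0, -1, -1, -1,  4]
Characteristic polynomial: det(λI − L) = λ(λ² − 7λ + 8)(λ − 3)(λ − 4)².
Roots: λ = 0; (λ² − 7λ + 8) = 0 ⇒ λ = (7 ± √17)/2 ≈ 1.4384, 5.5616; (λ − 3) = 0 ⇒ λ = 3; (λ − 4) = 0 ⇒ λ = 4 (multiplicity 2).
(Check: the roots sum (with multiplicity) to 18, matching trace L = Σdeg = 2·9 = 18.)
Laplacian eigenvalues: [0.0, 1.4384, 3.0, 4.0, 4.0, 5.5616]. Algebraic connectivity (smallest non-zero eigenvalue) = 1.4384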